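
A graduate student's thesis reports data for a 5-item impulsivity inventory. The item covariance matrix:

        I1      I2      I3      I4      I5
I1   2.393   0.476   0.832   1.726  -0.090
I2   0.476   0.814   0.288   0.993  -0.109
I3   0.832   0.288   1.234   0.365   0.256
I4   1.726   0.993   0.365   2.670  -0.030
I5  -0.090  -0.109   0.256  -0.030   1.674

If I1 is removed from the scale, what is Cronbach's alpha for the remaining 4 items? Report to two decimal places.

Remaining items: I2, I3, I4, I5 (k = 4).
sum of item variances = 0.814 + 1.234 + 2.670 + 1.674 = 6.392
σ²_T = 6.392 + 2 × 1.763 = 9.918
α (item deleted) = (4/3)·(1 − 6.392/9.918) = 0.47

α = 0.47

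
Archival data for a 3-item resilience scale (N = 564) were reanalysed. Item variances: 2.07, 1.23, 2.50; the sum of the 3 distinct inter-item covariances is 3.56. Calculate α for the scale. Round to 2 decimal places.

α = 0.83

Σσᵢ² = 2.07 + 1.23 + 2.50 = 5.80
Sum of distinct covariances = 3.56
σ²_total = Σσᵢ² + 2·Σcov = 5.80 + 2 × 3.56 = 12.92
α = (3/2)·(1 − 5.80/12.92) = 0.83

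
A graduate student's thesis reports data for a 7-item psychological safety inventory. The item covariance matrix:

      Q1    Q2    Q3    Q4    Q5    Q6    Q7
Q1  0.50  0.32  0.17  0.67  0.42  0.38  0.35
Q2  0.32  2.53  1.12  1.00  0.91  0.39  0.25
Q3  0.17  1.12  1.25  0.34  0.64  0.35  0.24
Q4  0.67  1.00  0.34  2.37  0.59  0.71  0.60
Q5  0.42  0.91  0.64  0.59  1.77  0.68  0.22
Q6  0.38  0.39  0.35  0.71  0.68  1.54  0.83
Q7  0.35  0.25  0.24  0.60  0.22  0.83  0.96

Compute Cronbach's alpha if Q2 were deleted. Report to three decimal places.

Cronbach's alpha = 0.758

Remaining items: Q1, Q3, Q4, Q5, Q6, Q7 (k = 6).
Σσ²ᵢ = 0.50 + 1.25 + 2.37 + 1.77 + 1.54 + 0.96 = 8.39
σ²_T = 8.39 + 2 × 7.19 = 22.77
α (item deleted) = (6/5)·(1 − 8.39/22.77) = 0.758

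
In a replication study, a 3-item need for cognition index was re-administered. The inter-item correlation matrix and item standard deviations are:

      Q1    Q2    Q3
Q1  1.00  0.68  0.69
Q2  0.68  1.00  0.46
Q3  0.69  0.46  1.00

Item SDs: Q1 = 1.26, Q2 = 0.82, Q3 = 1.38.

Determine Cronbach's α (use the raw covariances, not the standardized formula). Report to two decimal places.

Cronbach's α = 0.81

Σσ²ᵢ = 1.26² + 0.82² + 1.38² = 4.1644
Covariances σ_ij = r_ij · s_i · s_j:
  σ(Q1,Q2) = 0.68 × 1.26 × 0.82 = 0.7026
  σ(Q1,Q3) = 0.69 × 1.26 × 1.38 = 1.1998
  σ(Q2,Q3) = 0.46 × 0.82 × 1.38 = 0.5205
σ²_T = Σσ²ᵢ + 2·Σσ_ij = 4.1644 + 2 × 2.4229 = 9.0102
α = (3/2)·(1 − 4.1644/9.0102) = 0.81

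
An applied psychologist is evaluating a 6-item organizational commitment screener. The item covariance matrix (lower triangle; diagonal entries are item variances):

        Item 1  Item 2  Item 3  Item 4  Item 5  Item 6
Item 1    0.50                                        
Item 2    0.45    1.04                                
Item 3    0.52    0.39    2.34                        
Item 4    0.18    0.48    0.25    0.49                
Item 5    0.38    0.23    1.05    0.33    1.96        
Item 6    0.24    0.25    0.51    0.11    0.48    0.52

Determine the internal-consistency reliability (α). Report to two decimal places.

α = 0.76

Σσ²ᵢ = 0.50 + 1.04 + 2.34 + 0.49 + 1.96 + 0.52 = 6.85
Sum of off-diagonal covariances = 5.85
Var(T) = 6.85 + 2 × 5.85 = 18.55
α = (k/(k−1))·(1 − Σσ²ᵢ/Var(T)) = (6/5)·(1 − 6.85/18.55) = 0.76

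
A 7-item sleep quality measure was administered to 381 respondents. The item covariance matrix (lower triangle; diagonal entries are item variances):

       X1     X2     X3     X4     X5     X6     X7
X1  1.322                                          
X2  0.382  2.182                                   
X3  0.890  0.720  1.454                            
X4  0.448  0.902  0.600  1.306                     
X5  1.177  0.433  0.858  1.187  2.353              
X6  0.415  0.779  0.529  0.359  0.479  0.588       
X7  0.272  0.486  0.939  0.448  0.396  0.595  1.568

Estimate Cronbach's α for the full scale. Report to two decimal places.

Cronbach's α = 0.83

Σσ²ᵢ = 1.322 + 2.182 + 1.454 + 1.306 + 2.353 + 0.588 + 1.568 = 10.773
Sum of off-diagonal covariances = 13.294
σ²_total = 10.773 + 2 × 13.294 = 37.361
α = (k/(k−1))·(1 − Σσ²ᵢ/σ²_total) = (7/6)·(1 − 10.773/37.361) = 0.83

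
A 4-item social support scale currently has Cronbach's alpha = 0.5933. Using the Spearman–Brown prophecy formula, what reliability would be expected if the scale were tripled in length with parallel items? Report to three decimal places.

predicted reliability = 0.814

Length factor m = 3
α' = m·α / (1 + (m−1)·α)
   = 3 × 0.5933 / (1 + (3 − 1) × 0.5933)
   = 1.7799 / 2.1866 = 0.814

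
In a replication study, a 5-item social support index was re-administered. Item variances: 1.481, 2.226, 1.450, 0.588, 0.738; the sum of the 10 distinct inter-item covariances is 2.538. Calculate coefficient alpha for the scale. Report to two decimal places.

coefficient alpha = 0.55

Σσ²ᵢ = 1.481 + 2.226 + 1.450 + 0.588 + 0.738 = 6.483
Sum of distinct covariances = 2.538
σ²_T = Σσ²ᵢ + 2·Σcov = 6.483 + 2 × 2.538 = 11.559
α = (5/4)·(1 − 6.483/11.559) = 0.55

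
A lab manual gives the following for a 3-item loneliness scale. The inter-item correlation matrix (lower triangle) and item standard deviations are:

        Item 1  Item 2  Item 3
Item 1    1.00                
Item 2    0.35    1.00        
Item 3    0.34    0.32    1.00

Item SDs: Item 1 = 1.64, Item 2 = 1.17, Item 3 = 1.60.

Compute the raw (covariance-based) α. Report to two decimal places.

α = 0.59

Σσ²ᵢ = 1.64² + 1.17² + 1.60² = 6.6185
Covariances σ_ij = r_ij · s_i · s_j:
  σ(Item 1,Item 2) = 0.35 × 1.64 × 1.17 = 0.6716
  σ(Item 1,Item 3) = 0.34 × 1.64 × 1.60 = 0.8922
  σ(Item 2,Item 3) = 0.32 × 1.17 × 1.60 = 0.5990
σ²_T = Σσ²ᵢ + 2·Σσ_ij = 6.6185 + 2 × 2.1628 = 10.9441
α = (3/2)·(1 − 6.6185/10.9441) = 0.59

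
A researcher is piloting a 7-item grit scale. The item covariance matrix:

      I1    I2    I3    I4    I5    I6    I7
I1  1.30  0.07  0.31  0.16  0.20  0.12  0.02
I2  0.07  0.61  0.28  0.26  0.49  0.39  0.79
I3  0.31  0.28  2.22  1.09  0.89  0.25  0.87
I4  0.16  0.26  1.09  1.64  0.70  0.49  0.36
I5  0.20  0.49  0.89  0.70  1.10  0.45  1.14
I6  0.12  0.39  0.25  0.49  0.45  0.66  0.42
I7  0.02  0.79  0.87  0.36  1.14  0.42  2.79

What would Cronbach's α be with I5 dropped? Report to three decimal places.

α = 0.673

Remaining items: I1, I2, I3, I4, I6, I7 (k = 6).
Σσᵢ² = 1.30 + 0.61 + 2.22 + 1.64 + 0.66 + 2.79 = 9.22
total variance = 9.22 + 2 × 5.88 = 20.98
α (item deleted) = (6/5)·(1 − 9.22/20.98) = 0.673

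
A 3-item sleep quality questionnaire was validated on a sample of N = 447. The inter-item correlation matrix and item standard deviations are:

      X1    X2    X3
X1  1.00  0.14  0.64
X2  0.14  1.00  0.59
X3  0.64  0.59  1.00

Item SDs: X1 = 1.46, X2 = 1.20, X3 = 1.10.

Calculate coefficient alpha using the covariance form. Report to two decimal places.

Σσ²ᵢ = 1.46² + 1.20² + 1.10² = 4.7816
Covariances σ_ij = r_ij · s_i · s_j:
  σ(X1,X2) = 0.14 × 1.46 × 1.20 = 0.2453
  σ(X1,X3) = 0.64 × 1.46 × 1.10 = 1.0278
  σ(X2,X3) = 0.59 × 1.20 × 1.10 = 0.7788
σ²_T = Σσ²ᵢ + 2·Σσ_ij = 4.7816 + 2 × 2.0519 = 8.8854
α = (3/2)·(1 − 4.7816/8.8854) = 0.69

α = 0.69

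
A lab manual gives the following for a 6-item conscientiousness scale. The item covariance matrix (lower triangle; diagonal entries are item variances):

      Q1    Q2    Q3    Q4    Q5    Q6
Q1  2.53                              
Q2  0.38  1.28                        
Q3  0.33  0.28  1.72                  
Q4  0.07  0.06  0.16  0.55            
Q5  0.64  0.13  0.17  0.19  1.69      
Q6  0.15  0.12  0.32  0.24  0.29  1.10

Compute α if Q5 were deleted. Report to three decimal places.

α = 0.463

Remaining items: Q1, Q2, Q3, Q4, Q6 (k = 5).
sum of item variances = 2.53 + 1.28 + 1.72 + 0.55 + 1.10 = 7.18
σ²_T = 7.18 + 2 × 2.11 = 11.40
α (item deleted) = (5/4)·(1 − 7.18/11.40) = 0.463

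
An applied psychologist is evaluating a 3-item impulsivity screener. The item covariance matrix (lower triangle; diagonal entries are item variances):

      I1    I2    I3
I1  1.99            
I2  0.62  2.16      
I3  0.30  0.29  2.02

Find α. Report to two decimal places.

α = 0.42

Σσ²ᵢ = 1.99 + 2.16 + 2.02 = 6.17
Σ_{i<j} σ_ij = 1.21
σ²_T = 6.17 + 2 × 1.21 = 8.59
α = (k/(k−1))·(1 − Σσ²ᵢ/σ²_T) = (3/2)·(1 − 6.17/8.59) = 0.42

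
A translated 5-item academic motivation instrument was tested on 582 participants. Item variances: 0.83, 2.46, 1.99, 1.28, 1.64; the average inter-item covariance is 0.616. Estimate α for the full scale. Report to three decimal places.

Σσ²ᵢ = 0.83 + 2.46 + 1.99 + 1.28 + 1.64 = 8.20
Sum of the 10 distinct covariances = 10 × 0.616 = 6.160
σ²_T = Σσ²ᵢ + 2·Σcov = 8.20 + 2 × 6.160 = 20.520
α = (5/4)·(1 − 8.20/20.520) = 0.750

α = 0.750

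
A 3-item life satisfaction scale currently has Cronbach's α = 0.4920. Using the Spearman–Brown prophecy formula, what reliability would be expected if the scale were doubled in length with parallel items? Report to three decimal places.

Length factor m = 2
α' = m·α / (1 + (m−1)·α)
   = 2 × 0.4920 / (1 + (2 − 1) × 0.4920)
   = 0.9840 / 1.4920 = 0.660

predicted reliability = 0.660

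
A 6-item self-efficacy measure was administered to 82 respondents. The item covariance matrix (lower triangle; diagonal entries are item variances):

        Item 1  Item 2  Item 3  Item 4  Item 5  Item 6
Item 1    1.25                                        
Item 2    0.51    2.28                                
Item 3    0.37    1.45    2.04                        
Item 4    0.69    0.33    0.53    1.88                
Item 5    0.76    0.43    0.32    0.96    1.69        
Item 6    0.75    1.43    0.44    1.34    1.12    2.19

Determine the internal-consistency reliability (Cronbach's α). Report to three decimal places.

α = 0.802

Σσ²ᵢ = 1.25 + 2.28 + 2.04 + 1.88 + 1.69 + 2.19 = 11.33
Σ_{i<j} σ_ij = 11.43
total variance = 11.33 + 2 × 11.43 = 34.19
α = (k/(k−1))·(1 − Σσ²ᵢ/total variance) = (6/5)·(1 − 11.33/34.19) = 0.802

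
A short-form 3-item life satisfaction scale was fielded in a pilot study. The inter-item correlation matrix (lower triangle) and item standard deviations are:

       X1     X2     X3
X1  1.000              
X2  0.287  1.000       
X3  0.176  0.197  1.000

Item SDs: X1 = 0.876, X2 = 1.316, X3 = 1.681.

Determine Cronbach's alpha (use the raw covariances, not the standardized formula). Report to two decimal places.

Cronbach's alpha = 0.42

Σσ²ᵢ = 0.876² + 1.316² + 1.681² = 5.3250
Covariances σ_ij = r_ij · s_i · s_j:
  σ(X1,X2) = 0.287 × 0.876 × 1.316 = 0.3309
  σ(X1,X3) = 0.176 × 0.876 × 1.681 = 0.2592
  σ(X2,X3) = 0.197 × 1.316 × 1.681 = 0.4358
σ²_T = Σσ²ᵢ + 2·Σσ_ij = 5.3250 + 2 × 1.0259 = 7.3768
α = (3/2)·(1 − 5.3250/7.3768) = 0.42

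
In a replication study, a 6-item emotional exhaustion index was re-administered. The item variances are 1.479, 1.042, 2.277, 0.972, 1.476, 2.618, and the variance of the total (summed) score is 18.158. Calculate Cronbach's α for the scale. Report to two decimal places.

Cronbach's α = 0.55

Σσ²ᵢ = 1.479 + 1.042 + 2.277 + 0.972 + 1.476 + 2.618 = 9.864
α = (k/(k−1))·(1 − Σσ²ᵢ/total variance) = (6/5)·(1 − 9.864/18.158) = 0.55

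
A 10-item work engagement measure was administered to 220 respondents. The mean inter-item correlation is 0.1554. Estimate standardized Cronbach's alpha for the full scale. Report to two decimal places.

α = 0.65

Standardized α = k·r̄ / (1 + (k−1)·r̄) = 10 × 0.1554 / (1 + 9 × 0.1554)
  = 1.5540 / 2.3986 = 0.65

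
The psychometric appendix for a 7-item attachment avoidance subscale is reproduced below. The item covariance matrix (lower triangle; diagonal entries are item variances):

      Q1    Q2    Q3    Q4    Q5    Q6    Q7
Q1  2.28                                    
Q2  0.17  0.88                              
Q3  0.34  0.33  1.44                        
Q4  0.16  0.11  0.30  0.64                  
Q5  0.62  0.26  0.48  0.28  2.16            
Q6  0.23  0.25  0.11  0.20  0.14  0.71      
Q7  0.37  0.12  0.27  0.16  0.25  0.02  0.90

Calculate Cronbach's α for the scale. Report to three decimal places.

Σσ²ᵢ = 2.28 + 0.88 + 1.44 + 0.64 + 2.16 + 0.71 + 0.90 = 9.01
Σ_{i<j} σ_ij = 5.17
σ²_total = 9.01 + 2 × 5.17 = 19.35
α = (k/(k−1))·(1 − Σσ²ᵢ/σ²_total) = (7/6)·(1 − 9.01/19.35) = 0.623

Cronbach's α = 0.623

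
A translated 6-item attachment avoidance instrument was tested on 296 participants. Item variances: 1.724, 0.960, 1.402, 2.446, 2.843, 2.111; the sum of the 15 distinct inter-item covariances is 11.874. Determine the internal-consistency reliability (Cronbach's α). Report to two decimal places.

α = 0.81

ΣVar(i) = 1.724 + 0.960 + 1.402 + 2.446 + 2.843 + 2.111 = 11.486
Sum of distinct covariances = 11.874
total variance = ΣVar(i) + 2·Σcov = 11.486 + 2 × 11.874 = 35.234
α = (6/5)·(1 − 11.486/35.234) = 0.81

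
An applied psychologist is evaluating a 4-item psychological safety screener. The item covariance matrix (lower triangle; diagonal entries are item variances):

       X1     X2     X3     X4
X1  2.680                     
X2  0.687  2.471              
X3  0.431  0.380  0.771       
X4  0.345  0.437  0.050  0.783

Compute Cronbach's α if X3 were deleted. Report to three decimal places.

Remaining items: X1, X2, X4 (k = 3).
Σσ²ᵢ = 2.680 + 2.471 + 0.783 = 5.934
total variance = 5.934 + 2 × 1.469 = 8.872
α (item deleted) = (3/2)·(1 − 5.934/8.872) = 0.497

Cronbach's α = 0.497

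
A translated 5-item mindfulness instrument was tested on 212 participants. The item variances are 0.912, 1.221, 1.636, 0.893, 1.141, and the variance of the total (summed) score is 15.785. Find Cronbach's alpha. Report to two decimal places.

Σσᵢ² = 0.912 + 1.221 + 1.636 + 0.893 + 1.141 = 5.803
α = (k/(k−1))·(1 − Σσᵢ²/total variance) = (5/4)·(1 − 5.803/15.785) = 0.79

Cronbach's alpha = 0.79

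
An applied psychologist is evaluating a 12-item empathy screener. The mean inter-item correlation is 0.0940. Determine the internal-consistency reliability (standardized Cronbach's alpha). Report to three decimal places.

standardized Cronbach's alpha = 0.555

Standardized α = k·r̄ / (1 + (k−1)·r̄) = 12 × 0.0940 / (1 + 11 × 0.0940)
  = 1.1280 / 2.0340 = 0.555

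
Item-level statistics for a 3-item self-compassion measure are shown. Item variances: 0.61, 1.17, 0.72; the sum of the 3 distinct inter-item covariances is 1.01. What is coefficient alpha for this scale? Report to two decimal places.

sum of item variances = 0.61 + 1.17 + 0.72 = 2.50
Sum of distinct covariances = 1.01
σ²_T = sum of item variances + 2·Σcov = 2.50 + 2 × 1.01 = 4.52
α = (3/2)·(1 − 2.50/4.52) = 0.67

coefficient alpha = 0.67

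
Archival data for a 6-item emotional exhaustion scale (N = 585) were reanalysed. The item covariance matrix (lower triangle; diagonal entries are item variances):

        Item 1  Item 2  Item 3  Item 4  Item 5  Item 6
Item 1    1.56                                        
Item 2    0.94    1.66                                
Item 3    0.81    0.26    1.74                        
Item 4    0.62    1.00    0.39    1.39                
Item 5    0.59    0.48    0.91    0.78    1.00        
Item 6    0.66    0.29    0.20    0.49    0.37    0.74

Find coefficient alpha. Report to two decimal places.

coefficient alpha = 0.82

Σσᵢ² = 1.56 + 1.66 + 1.74 + 1.39 + 1.00 + 0.74 = 8.09
Sum of off-diagonal covariances = 8.79
σ²_total = 8.09 + 2 × 8.79 = 25.67
α = (k/(k−1))·(1 − Σσᵢ²/σ²_total) = (6/5)·(1 − 8.09/25.67) = 0.82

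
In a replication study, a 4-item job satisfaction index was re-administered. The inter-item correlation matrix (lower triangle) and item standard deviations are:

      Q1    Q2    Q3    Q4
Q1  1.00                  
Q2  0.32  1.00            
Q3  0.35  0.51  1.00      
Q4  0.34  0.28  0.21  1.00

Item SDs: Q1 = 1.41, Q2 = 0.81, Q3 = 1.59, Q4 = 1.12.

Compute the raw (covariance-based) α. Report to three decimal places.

Σσ²ᵢ = 1.41² + 0.81² + 1.59² + 1.12² = 6.4267
Covariances σ_ij = r_ij · s_i · s_j:
  σ(Q1,Q2) = 0.32 × 1.41 × 0.81 = 0.3655
  σ(Q1,Q3) = 0.35 × 1.41 × 1.59 = 0.7847
  σ(Q1,Q4) = 0.34 × 1.41 × 1.12 = 0.5369
  σ(Q2,Q3) = 0.51 × 0.81 × 1.59 = 0.6568
  σ(Q2,Q4) = 0.28 × 0.81 × 1.12 = 0.2540
  σ(Q3,Q4) = 0.21 × 1.59 × 1.12 = 0.3740
σ²_T = Σσ²ᵢ + 2·Σσ_ij = 6.4267 + 2 × 2.9719 = 12.3705
α = (4/3)·(1 − 6.4267/12.3705) = 0.641

α = 0.641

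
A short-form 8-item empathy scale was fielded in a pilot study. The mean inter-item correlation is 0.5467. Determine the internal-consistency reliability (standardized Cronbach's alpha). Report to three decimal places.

α = 0.906

Standardized α = k·r̄ / (1 + (k−1)·r̄) = 8 × 0.5467 / (1 + 7 × 0.5467)
  = 4.3736 / 4.8269 = 0.906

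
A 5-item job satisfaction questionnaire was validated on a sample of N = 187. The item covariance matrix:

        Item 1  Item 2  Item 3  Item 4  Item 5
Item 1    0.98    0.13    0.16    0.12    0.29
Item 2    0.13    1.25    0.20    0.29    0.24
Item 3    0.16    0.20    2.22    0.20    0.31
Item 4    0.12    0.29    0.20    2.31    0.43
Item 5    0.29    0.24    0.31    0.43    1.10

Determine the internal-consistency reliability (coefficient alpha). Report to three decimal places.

α = 0.470

Σσ²ᵢ = 0.98 + 1.25 + 2.22 + 2.31 + 1.10 = 7.86
Σ_{i<j} σ_ij = 2.37
total variance = 7.86 + 2 × 2.37 = 12.60
α = (k/(k−1))·(1 − Σσ²ᵢ/total variance) = (5/4)·(1 − 7.86/12.60) = 0.470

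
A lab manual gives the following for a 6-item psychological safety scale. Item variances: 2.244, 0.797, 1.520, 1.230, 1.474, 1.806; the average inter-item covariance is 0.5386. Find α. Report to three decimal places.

α = 0.769

Σσ²ᵢ = 2.244 + 0.797 + 1.520 + 1.230 + 1.474 + 1.806 = 9.071
Sum of the 15 distinct covariances = 15 × 0.5386 = 8.0790
Var(T) = Σσ²ᵢ + 2·Σcov = 9.071 + 2 × 8.0790 = 25.2290
α = (6/5)·(1 − 9.071/25.2290) = 0.769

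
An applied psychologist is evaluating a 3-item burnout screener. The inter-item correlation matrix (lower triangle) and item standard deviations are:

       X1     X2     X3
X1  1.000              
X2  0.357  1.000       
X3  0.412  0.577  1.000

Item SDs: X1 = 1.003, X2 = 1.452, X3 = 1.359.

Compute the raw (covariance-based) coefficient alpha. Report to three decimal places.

Σσ²ᵢ = 1.003² + 1.452² + 1.359² = 4.9612
Covariances σ_ij = r_ij · s_i · s_j:
  σ(X1,X2) = 0.357 × 1.003 × 1.452 = 0.5199
  σ(X1,X3) = 0.412 × 1.003 × 1.359 = 0.5616
  σ(X2,X3) = 0.577 × 1.452 × 1.359 = 1.1386
σ²_T = Σσ²ᵢ + 2·Σσ_ij = 4.9612 + 2 × 2.2201 = 9.4014
α = (3/2)·(1 − 4.9612/9.4014) = 0.708

coefficient alpha = 0.708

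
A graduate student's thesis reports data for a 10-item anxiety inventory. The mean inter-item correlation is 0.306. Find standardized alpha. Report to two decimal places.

Standardized α = k·r̄ / (1 + (k−1)·r̄) = 10 × 0.306 / (1 + 9 × 0.306)
  = 3.0600 / 3.7540 = 0.82

α = 0.82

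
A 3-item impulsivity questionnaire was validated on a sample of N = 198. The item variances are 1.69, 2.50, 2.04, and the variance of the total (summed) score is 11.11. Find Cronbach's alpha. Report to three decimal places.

Σσᵢ² = 1.69 + 2.50 + 2.04 = 6.23
α = (k/(k−1))·(1 − Σσᵢ²/σ²_T) = (3/2)·(1 − 6.23/11.11) = 0.659

α = 0.659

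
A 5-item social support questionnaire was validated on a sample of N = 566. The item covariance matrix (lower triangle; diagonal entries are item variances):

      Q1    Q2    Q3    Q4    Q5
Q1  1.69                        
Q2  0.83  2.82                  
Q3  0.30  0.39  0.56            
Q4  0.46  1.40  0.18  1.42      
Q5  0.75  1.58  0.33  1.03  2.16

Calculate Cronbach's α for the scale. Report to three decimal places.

sum of item variances = 1.69 + 2.82 + 0.56 + 1.42 + 2.16 = 8.65
Sum of the distinct covariances = 7.25
σ²_T = 8.65 + 2 × 7.25 = 23.15
α = (k/(k−1))·(1 − sum of item variances/σ²_T) = (5/4)·(1 − 8.65/23.15) = 0.783

α = 0.783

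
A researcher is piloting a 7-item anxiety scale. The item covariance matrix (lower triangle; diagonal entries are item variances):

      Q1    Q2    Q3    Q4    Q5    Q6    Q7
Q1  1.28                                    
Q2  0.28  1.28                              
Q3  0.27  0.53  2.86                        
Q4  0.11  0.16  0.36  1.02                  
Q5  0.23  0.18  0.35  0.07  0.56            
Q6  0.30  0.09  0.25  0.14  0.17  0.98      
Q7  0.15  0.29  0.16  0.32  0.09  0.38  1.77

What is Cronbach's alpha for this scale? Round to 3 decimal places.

Cronbach's alpha = 0.584

ΣVar(i) = 1.28 + 1.28 + 2.86 + 1.02 + 0.56 + 0.98 + 1.77 = 9.75
Sum of the distinct covariances = 4.88
Var(T) = 9.75 + 2 × 4.88 = 19.51
α = (k/(k−1))·(1 − ΣVar(i)/Var(T)) = (7/6)·(1 − 9.75/19.51) = 0.584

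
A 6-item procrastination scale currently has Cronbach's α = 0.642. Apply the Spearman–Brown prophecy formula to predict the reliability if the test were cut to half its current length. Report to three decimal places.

predicted reliability = 0.473

Length factor m = 1/2
α' = m·α / (1 − (1−m)·α)
   = 1/2 × 0.642 / (1 − (1 − 1/2) × 0.642)
   = 0.3210 / 0.6790 = 0.473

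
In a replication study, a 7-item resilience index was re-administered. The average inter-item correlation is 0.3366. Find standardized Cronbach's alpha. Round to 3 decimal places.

standardized Cronbach's alpha = 0.780

Standardized α = k·r̄ / (1 + (k−1)·r̄) = 7 × 0.3366 / (1 + 6 × 0.3366)
  = 2.3562 / 3.0196 = 0.780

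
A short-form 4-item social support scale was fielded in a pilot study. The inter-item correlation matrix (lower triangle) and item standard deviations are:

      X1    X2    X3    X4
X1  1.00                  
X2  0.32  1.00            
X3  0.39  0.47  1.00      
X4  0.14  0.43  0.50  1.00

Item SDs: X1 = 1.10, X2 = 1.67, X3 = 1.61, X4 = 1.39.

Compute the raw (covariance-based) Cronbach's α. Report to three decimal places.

Σσ²ᵢ = 1.10² + 1.67² + 1.61² + 1.39² = 8.5231
Covariances σ_ij = r_ij · s_i · s_j:
  σ(X1,X2) = 0.32 × 1.10 × 1.67 = 0.5878
  σ(X1,X3) = 0.39 × 1.10 × 1.61 = 0.6907
  σ(X1,X4) = 0.14 × 1.10 × 1.39 = 0.2141
  σ(X2,X3) = 0.47 × 1.67 × 1.61 = 1.2637
  σ(X2,X4) = 0.43 × 1.67 × 1.39 = 0.9982
  σ(X3,X4) = 0.50 × 1.61 × 1.39 = 1.1189
σ²_T = Σσ²ᵢ + 2·Σσ_ij = 8.5231 + 2 × 4.8734 = 18.2699
α = (4/3)·(1 − 8.5231/18.2699) = 0.711

α = 0.711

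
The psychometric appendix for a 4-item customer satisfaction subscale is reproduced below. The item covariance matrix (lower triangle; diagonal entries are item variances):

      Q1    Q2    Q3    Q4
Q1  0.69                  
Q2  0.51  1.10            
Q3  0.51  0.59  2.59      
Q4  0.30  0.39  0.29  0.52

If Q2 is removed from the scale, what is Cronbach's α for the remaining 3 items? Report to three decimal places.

Remaining items: Q1, Q3, Q4 (k = 3).
Σσᵢ² = 0.69 + 2.59 + 0.52 = 3.80
σ²_T = 3.80 + 2 × 1.10 = 6.00
α (item deleted) = (3/2)·(1 − 3.80/6.00) = 0.550

α = 0.550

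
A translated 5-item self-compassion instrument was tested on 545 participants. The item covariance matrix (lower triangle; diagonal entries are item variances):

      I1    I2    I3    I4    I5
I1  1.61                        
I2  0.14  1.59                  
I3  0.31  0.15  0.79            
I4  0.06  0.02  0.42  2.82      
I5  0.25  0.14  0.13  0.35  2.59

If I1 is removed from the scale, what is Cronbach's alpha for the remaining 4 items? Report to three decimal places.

Remaining items: I2, I3, I4, I5 (k = 4).
Σσᵢ² = 1.59 + 0.79 + 2.82 + 2.59 = 7.79
total variance = 7.79 + 2 × 1.21 = 10.21
α (item deleted) = (4/3)·(1 − 7.79/10.21) = 0.316

α = 0.316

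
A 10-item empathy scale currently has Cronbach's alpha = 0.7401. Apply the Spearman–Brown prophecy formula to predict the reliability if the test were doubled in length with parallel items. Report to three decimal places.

predicted reliability = 0.851

Length factor m = 2
α' = m·α / (1 + (m−1)·α)
   = 2 × 0.7401 / (1 + (2 − 1) × 0.7401)
   = 1.4802 / 1.7401 = 0.851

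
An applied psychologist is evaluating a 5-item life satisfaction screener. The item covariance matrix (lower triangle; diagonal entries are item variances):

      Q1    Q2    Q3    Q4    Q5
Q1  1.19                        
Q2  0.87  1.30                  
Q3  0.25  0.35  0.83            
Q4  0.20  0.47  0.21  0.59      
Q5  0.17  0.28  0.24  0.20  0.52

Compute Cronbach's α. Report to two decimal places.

α = 0.74

ΣVar(i) = 1.19 + 1.30 + 0.83 + 0.59 + 0.52 = 4.43
Sum of the distinct covariances = 3.24
σ²_total = 4.43 + 2 × 3.24 = 10.91
α = (k/(k−1))·(1 − ΣVar(i)/σ²_total) = (5/4)·(1 − 4.43/10.91) = 0.74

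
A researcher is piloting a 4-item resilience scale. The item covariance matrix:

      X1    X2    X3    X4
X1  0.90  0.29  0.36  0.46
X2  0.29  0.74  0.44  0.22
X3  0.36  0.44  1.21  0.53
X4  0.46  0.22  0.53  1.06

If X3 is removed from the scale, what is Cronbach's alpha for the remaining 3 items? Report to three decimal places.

Remaining items: X1, X2, X4 (k = 3).
Σσᵢ² = 0.90 + 0.74 + 1.06 = 2.70
σ²_total = 2.70 + 2 × 0.97 = 4.64
α (item deleted) = (3/2)·(1 − 2.70/4.64) = 0.627

α = 0.627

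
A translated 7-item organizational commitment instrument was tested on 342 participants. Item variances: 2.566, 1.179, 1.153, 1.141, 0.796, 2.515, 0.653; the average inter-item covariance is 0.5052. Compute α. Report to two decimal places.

Σσ²ᵢ = 2.566 + 1.179 + 1.153 + 1.141 + 0.796 + 2.515 + 0.653 = 10.003
Sum of the 21 distinct covariances = 21 × 0.5052 = 10.6092
σ²_T = Σσ²ᵢ + 2·Σcov = 10.003 + 2 × 10.6092 = 31.2214
α = (7/6)·(1 − 10.003/31.2214) = 0.79

α = 0.79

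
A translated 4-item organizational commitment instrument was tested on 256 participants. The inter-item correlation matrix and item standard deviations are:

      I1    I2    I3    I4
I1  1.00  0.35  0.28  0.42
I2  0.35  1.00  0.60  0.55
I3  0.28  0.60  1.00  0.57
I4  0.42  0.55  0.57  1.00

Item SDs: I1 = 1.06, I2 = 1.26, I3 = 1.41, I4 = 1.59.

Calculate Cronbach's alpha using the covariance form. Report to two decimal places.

Cronbach's alpha = 0.78

Σσ²ᵢ = 1.06² + 1.26² + 1.41² + 1.59² = 7.2274
Covariances σ_ij = r_ij · s_i · s_j:
  σ(I1,I2) = 0.35 × 1.06 × 1.26 = 0.4675
  σ(I1,I3) = 0.28 × 1.06 × 1.41 = 0.4185
  σ(I1,I4) = 0.42 × 1.06 × 1.59 = 0.7079
  σ(I2,I3) = 0.60 × 1.26 × 1.41 = 1.0660
  σ(I2,I4) = 0.55 × 1.26 × 1.59 = 1.1019
  σ(I3,I4) = 0.57 × 1.41 × 1.59 = 1.2779
σ²_T = Σσ²ᵢ + 2·Σσ_ij = 7.2274 + 2 × 5.0397 = 17.3068
α = (4/3)·(1 − 7.2274/17.3068) = 0.78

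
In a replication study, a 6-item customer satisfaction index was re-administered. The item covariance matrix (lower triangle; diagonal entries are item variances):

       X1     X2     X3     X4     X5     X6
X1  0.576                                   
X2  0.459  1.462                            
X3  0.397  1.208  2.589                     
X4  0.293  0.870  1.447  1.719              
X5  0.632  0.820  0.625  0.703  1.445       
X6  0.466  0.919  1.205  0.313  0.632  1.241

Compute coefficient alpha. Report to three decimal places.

coefficient alpha = 0.850

ΣVar(i) = 0.576 + 1.462 + 2.589 + 1.719 + 1.445 + 1.241 = 9.032
Sum of the distinct covariances = 10.989
total variance = 9.032 + 2 × 10.989 = 31.010
α = (k/(k−1))·(1 − ΣVar(i)/total variance) = (6/5)·(1 − 9.032/31.010) = 0.850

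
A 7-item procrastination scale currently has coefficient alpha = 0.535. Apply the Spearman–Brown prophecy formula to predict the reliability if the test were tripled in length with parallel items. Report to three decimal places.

predicted reliability = 0.775

Length factor m = 3
α' = m·α / (1 + (m−1)·α)
   = 3 × 0.535 / (1 + (3 − 1) × 0.535)
   = 1.6050 / 2.0700 = 0.775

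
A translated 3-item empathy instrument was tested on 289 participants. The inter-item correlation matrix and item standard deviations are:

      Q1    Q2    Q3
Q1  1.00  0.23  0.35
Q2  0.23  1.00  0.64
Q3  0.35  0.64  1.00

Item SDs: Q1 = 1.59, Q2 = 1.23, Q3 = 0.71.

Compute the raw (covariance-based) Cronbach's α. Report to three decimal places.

Σσ²ᵢ = 1.59² + 1.23² + 0.71² = 4.5451
Covariances σ_ij = r_ij · s_i · s_j:
  σ(Q1,Q2) = 0.23 × 1.59 × 1.23 = 0.4498
  σ(Q1,Q3) = 0.35 × 1.59 × 0.71 = 0.3951
  σ(Q2,Q3) = 0.64 × 1.23 × 0.71 = 0.5589
σ²_T = Σσ²ᵢ + 2·Σσ_ij = 4.5451 + 2 × 1.4038 = 7.3527
α = (3/2)·(1 − 4.5451/7.3527) = 0.573

Cronbach's α = 0.573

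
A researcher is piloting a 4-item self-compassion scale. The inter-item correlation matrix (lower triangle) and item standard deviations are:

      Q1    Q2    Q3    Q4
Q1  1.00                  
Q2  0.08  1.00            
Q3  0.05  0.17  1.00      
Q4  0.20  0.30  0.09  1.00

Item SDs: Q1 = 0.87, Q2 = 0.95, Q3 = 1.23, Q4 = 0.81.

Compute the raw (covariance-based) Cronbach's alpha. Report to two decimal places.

Cronbach's alpha = 0.39

Σσ²ᵢ = 0.87² + 0.95² + 1.23² + 0.81² = 3.8284
Covariances σ_ij = r_ij · s_i · s_j:
  σ(Q1,Q2) = 0.08 × 0.87 × 0.95 = 0.0661
  σ(Q1,Q3) = 0.05 × 0.87 × 1.23 = 0.0535
  σ(Q1,Q4) = 0.20 × 0.87 × 0.81 = 0.1409
  σ(Q2,Q3) = 0.17 × 0.95 × 1.23 = 0.1986
  σ(Q2,Q4) = 0.30 × 0.95 × 0.81 = 0.2308
  σ(Q3,Q4) = 0.09 × 1.23 × 0.81 = 0.0897
σ²_T = Σσ²ᵢ + 2·Σσ_ij = 3.8284 + 2 × 0.7796 = 5.3876
α = (4/3)·(1 − 3.8284/5.3876) = 0.39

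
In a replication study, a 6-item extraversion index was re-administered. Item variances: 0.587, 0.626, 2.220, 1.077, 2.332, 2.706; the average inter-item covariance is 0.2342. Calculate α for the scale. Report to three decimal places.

ΣVar(i) = 0.587 + 0.626 + 2.220 + 1.077 + 2.332 + 2.706 = 9.548
Sum of the 15 distinct covariances = 15 × 0.2342 = 3.5130
total variance = ΣVar(i) + 2·Σcov = 9.548 + 2 × 3.5130 = 16.5740
α = (6/5)·(1 − 9.548/16.5740) = 0.509

α = 0.509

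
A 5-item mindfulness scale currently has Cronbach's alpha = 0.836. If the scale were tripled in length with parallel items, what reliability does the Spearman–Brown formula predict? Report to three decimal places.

predicted reliability = 0.939

Length factor m = 3
α' = m·α / (1 + (m−1)·α)
   = 3 × 0.836 / (1 + (3 − 1) × 0.836)
   = 2.5080 / 2.6720 = 0.939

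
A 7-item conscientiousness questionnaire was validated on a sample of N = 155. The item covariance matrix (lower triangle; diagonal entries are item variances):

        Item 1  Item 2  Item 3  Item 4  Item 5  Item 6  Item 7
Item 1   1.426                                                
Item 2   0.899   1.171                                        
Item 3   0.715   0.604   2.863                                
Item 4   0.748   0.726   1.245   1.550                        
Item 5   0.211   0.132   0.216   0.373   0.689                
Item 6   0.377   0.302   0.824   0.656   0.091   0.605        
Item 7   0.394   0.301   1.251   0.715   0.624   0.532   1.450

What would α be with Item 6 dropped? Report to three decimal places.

Remaining items: Item 1, Item 2, Item 3, Item 4, Item 5, Item 7 (k = 6).
sum of item variances = 1.426 + 1.171 + 2.863 + 1.550 + 0.689 + 1.450 = 9.149
σ²_T = 9.149 + 2 × 9.154 = 27.457
α (item deleted) = (6/5)·(1 − 9.149/27.457) = 0.800

α = 0.800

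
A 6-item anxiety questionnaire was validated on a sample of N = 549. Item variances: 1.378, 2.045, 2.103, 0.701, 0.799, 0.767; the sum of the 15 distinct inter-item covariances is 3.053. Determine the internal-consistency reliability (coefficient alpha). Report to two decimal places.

α = 0.53

Σσᵢ² = 1.378 + 2.045 + 2.103 + 0.701 + 0.799 + 0.767 = 7.793
Sum of distinct covariances = 3.053
σ²_T = Σσᵢ² + 2·Σcov = 7.793 + 2 × 3.053 = 13.899
α = (6/5)·(1 − 7.793/13.899) = 0.53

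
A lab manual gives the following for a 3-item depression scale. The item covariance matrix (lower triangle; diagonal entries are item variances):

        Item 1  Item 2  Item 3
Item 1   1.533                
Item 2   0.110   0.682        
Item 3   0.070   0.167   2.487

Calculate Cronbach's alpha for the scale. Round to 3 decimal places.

α = 0.193

sum of item variances = 1.533 + 0.682 + 2.487 = 4.702
Sum of the distinct covariances = 0.347
total variance = 4.702 + 2 × 0.347 = 5.396
α = (k/(k−1))·(1 − sum of item variances/total variance) = (3/2)·(1 − 4.702/5.396) = 0.193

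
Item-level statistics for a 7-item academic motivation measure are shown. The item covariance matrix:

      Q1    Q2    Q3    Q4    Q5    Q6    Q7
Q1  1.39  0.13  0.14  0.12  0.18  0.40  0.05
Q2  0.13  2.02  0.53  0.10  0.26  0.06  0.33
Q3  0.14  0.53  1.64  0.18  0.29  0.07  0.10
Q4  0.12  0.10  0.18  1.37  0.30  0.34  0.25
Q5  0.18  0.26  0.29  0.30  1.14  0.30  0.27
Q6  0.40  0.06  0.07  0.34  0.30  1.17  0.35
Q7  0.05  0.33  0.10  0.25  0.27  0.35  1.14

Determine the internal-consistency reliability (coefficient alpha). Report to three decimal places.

Σσᵢ² = 1.39 + 2.02 + 1.64 + 1.37 + 1.14 + 1.17 + 1.14 = 9.87
Σ_{i<j} σ_ij = 4.75
σ²_T = 9.87 + 2 × 4.75 = 19.37
α = (k/(k−1))·(1 − Σσᵢ²/σ²_T) = (7/6)·(1 − 9.87/19.37) = 0.572

coefficient alpha = 0.572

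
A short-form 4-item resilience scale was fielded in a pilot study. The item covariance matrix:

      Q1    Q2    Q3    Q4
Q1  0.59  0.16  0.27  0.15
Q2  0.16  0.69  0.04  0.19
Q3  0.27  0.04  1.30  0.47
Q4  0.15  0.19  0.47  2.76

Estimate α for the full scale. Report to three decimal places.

α = 0.432

sum of item variances = 0.59 + 0.69 + 1.30 + 2.76 = 5.34
Σ_{i<j} σ_ij = 1.28
Var(T) = 5.34 + 2 × 1.28 = 7.90
α = (k/(k−1))·(1 − sum of item variances/Var(T)) = (4/3)·(1 − 5.34/7.90) = 0.432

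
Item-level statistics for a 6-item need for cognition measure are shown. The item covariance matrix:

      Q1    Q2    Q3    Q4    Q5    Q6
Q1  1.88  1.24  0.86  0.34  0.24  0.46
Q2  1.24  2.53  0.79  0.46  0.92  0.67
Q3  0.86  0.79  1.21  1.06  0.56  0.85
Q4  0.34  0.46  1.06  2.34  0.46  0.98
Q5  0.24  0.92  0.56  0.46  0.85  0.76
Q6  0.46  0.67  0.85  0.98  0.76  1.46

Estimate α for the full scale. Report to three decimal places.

Σσᵢ² = 1.88 + 2.53 + 1.21 + 2.34 + 0.85 + 1.46 = 10.27
Sum of off-diagonal covariances = 10.65
σ²_total = 10.27 + 2 × 10.65 = 31.57
α = (k/(k−1))·(1 − Σσᵢ²/σ²_total) = (6/5)·(1 − 10.27/31.57) = 0.810

α = 0.810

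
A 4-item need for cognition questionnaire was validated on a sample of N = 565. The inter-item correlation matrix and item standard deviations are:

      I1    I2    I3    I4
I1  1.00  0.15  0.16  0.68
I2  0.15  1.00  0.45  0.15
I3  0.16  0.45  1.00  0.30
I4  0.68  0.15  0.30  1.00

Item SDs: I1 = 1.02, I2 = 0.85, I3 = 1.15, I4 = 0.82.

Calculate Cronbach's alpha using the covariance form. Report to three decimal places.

Σσ²ᵢ = 1.02² + 0.85² + 1.15² + 0.82² = 3.7578
Covariances σ_ij = r_ij · s_i · s_j:
  σ(I1,I2) = 0.15 × 1.02 × 0.85 = 0.1300
  σ(I1,I3) = 0.16 × 1.02 × 1.15 = 0.1877
  σ(I1,I4) = 0.68 × 1.02 × 0.82 = 0.5688
  σ(I2,I3) = 0.45 × 0.85 × 1.15 = 0.4399
  σ(I2,I4) = 0.15 × 0.85 × 0.82 = 0.1045
  σ(I3,I4) = 0.30 × 1.15 × 0.82 = 0.2829
σ²_T = Σσ²ᵢ + 2·Σσ_ij = 3.7578 + 2 × 1.7138 = 7.1854
α = (4/3)·(1 − 3.7578/7.1854) = 0.636

α = 0.636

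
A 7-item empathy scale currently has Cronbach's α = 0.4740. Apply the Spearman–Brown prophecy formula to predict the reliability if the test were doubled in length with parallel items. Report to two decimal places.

Length factor m = 2
α' = m·α / (1 + (m−1)·α)
   = 2 × 0.4740 / (1 + (2 − 1) × 0.4740)
   = 0.9480 / 1.4740 = 0.64

predicted reliability = 0.64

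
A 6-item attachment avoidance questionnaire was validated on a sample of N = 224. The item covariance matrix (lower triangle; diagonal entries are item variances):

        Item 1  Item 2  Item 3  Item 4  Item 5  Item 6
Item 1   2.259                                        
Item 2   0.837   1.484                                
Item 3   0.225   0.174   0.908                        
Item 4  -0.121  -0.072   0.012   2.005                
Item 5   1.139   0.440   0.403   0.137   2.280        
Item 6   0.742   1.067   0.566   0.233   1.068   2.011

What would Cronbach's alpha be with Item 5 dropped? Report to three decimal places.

Remaining items: Item 1, Item 2, Item 3, Item 4, Item 6 (k = 5).
ΣVar(i) = 2.259 + 1.484 + 0.908 + 2.005 + 2.011 = 8.667
Var(T) = 8.667 + 2 × 3.663 = 15.993
α (item deleted) = (5/4)·(1 − 8.667/15.993) = 0.573

α = 0.573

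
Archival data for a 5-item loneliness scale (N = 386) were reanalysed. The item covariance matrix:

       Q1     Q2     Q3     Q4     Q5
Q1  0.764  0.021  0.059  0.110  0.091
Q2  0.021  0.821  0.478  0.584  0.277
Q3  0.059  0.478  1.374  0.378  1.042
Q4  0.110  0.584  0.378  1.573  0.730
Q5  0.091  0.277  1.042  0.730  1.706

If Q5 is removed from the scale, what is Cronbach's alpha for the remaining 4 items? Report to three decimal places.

α = 0.558

Remaining items: Q1, Q2, Q3, Q4 (k = 4).
ΣVar(i) = 0.764 + 0.821 + 1.374 + 1.573 = 4.532
σ²_T = 4.532 + 2 × 1.630 = 7.792
α (item deleted) = (4/3)·(1 − 4.532/7.792) = 0.558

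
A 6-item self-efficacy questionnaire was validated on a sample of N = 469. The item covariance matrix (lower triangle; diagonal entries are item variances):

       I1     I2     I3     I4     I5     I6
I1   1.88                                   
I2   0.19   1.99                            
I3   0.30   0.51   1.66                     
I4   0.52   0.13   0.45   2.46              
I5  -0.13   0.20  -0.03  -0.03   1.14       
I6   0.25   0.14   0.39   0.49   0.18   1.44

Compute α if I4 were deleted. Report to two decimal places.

α = 0.41

Remaining items: I1, I2, I3, I5, I6 (k = 5).
sum of item variances = 1.88 + 1.99 + 1.66 + 1.14 + 1.44 = 8.11
σ²_total = 8.11 + 2 × 2.00 = 12.11
α (item deleted) = (5/4)·(1 − 8.11/12.11) = 0.41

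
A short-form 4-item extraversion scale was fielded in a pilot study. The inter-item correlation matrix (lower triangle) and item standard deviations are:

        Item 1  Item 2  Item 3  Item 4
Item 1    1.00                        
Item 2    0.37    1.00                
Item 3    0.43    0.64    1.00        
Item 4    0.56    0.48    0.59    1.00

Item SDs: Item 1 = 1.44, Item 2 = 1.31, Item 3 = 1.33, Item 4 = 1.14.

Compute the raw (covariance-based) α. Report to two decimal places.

α = 0.80

Σσ²ᵢ = 1.44² + 1.31² + 1.33² + 1.14² = 6.8582
Covariances σ_ij = r_ij · s_i · s_j:
  σ(Item 1,Item 2) = 0.37 × 1.44 × 1.31 = 0.6980
  σ(Item 1,Item 3) = 0.43 × 1.44 × 1.33 = 0.8235
  σ(Item 1,Item 4) = 0.56 × 1.44 × 1.14 = 0.9193
  σ(Item 2,Item 3) = 0.64 × 1.31 × 1.33 = 1.1151
  σ(Item 2,Item 4) = 0.48 × 1.31 × 1.14 = 0.7168
  σ(Item 3,Item 4) = 0.59 × 1.33 × 1.14 = 0.8946
σ²_T = Σσ²ᵢ + 2·Σσ_ij = 6.8582 + 2 × 5.1673 = 17.1928
α = (4/3)·(1 − 6.8582/17.1928) = 0.80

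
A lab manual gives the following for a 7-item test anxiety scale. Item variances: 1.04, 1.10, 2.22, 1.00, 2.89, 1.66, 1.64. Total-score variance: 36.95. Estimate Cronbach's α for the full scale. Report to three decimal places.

α = 0.802

sum of item variances = 1.04 + 1.10 + 2.22 + 1.00 + 2.89 + 1.66 + 1.64 = 11.55
α = (k/(k−1))·(1 − sum of item variances/total variance) = (7/6)·(1 − 11.55/36.95) = 0.802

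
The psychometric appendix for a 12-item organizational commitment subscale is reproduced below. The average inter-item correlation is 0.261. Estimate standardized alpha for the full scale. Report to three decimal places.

α = 0.809

Standardized α = k·r̄ / (1 + (k−1)·r̄) = 12 × 0.261 / (1 + 11 × 0.261)
  = 3.1320 / 3.8710 = 0.809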